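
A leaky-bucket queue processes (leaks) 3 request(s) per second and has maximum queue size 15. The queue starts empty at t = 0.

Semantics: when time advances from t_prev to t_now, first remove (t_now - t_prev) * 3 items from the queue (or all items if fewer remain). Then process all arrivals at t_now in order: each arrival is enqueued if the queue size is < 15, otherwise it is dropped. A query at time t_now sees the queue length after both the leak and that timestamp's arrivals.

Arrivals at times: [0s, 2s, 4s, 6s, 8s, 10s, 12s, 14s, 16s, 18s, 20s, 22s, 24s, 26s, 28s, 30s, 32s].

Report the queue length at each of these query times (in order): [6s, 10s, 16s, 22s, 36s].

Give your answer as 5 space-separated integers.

Queue lengths at query times:
  query t=6s: backlog = 1
  query t=10s: backlog = 1
  query t=16s: backlog = 1
  query t=22s: backlog = 1
  query t=36s: backlog = 0

Answer: 1 1 1 1 0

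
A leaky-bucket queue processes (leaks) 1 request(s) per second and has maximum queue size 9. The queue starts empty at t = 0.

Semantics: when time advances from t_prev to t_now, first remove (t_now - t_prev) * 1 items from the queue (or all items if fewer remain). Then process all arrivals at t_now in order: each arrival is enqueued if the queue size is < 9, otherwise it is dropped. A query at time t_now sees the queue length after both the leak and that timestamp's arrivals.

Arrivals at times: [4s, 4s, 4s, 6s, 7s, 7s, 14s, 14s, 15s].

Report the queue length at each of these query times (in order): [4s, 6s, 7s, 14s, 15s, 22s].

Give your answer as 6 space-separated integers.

Queue lengths at query times:
  query t=4s: backlog = 3
  query t=6s: backlog = 2
  query t=7s: backlog = 3
  query t=14s: backlog = 2
  query t=15s: backlog = 2
  query t=22s: backlog = 0

Answer: 3 2 3 2 2 0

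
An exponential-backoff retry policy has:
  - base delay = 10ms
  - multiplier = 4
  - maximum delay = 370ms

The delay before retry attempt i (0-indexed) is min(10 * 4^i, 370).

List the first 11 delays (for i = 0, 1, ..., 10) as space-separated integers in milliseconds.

Computing each delay:
  i=0: min(10*4^0, 370) = 10
  i=1: min(10*4^1, 370) = 40
  i=2: min(10*4^2, 370) = 160
  i=3: min(10*4^3, 370) = 370
  i=4: min(10*4^4, 370) = 370
  i=5: min(10*4^5, 370) = 370
  i=6: min(10*4^6, 370) = 370
  i=7: min(10*4^7, 370) = 370
  i=8: min(10*4^8, 370) = 370
  i=9: min(10*4^9, 370) = 370
  i=10: min(10*4^10, 370) = 370

Answer: 10 40 160 370 370 370 370 370 370 370 370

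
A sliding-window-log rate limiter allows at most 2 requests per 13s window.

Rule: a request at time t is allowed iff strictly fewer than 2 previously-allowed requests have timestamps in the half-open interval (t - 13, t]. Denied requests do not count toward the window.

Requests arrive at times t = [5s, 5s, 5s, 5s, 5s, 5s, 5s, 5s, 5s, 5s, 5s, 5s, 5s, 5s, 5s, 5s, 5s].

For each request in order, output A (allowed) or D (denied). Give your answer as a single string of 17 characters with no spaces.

Answer: AADDDDDDDDDDDDDDD

Derivation:
Tracking allowed requests in the window:
  req#1 t=5s: ALLOW
  req#2 t=5s: ALLOW
  req#3 t=5s: DENY
  req#4 t=5s: DENY
  req#5 t=5s: DENY
  req#6 t=5s: DENY
  req#7 t=5s: DENY
  req#8 t=5s: DENY
  req#9 t=5s: DENY
  req#10 t=5s: DENY
  req#11 t=5s: DENY
  req#12 t=5s: DENY
  req#13 t=5s: DENY
  req#14 t=5s: DENY
  req#15 t=5s: DENY
  req#16 t=5s: DENY
  req#17 t=5s: DENY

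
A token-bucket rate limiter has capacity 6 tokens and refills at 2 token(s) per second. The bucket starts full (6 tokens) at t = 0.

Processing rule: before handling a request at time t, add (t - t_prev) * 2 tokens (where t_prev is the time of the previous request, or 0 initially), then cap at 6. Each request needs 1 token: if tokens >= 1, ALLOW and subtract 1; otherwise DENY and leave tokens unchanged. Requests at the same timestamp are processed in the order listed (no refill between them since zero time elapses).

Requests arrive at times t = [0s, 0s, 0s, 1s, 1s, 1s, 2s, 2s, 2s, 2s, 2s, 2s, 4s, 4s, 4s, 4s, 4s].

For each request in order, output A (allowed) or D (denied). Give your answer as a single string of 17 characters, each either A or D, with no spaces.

Answer: AAAAAAAAAADDAAAAD

Derivation:
Simulating step by step:
  req#1 t=0s: ALLOW
  req#2 t=0s: ALLOW
  req#3 t=0s: ALLOW
  req#4 t=1s: ALLOW
  req#5 t=1s: ALLOW
  req#6 t=1s: ALLOW
  req#7 t=2s: ALLOW
  req#8 t=2s: ALLOW
  req#9 t=2s: ALLOW
  req#10 t=2s: ALLOW
  req#11 t=2s: DENY
  req#12 t=2s: DENY
  req#13 t=4s: ALLOW
  req#14 t=4s: ALLOW
  req#15 t=4s: ALLOW
  req#16 t=4s: ALLOW
  req#17 t=4s: DENY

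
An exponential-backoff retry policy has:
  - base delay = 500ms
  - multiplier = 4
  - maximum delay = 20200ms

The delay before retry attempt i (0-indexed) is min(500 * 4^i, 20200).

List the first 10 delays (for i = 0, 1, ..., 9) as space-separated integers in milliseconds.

Computing each delay:
  i=0: min(500*4^0, 20200) = 500
  i=1: min(500*4^1, 20200) = 2000
  i=2: min(500*4^2, 20200) = 8000
  i=3: min(500*4^3, 20200) = 20200
  i=4: min(500*4^4, 20200) = 20200
  i=5: min(500*4^5, 20200) = 20200
  i=6: min(500*4^6, 20200) = 20200
  i=7: min(500*4^7, 20200) = 20200
  i=8: min(500*4^8, 20200) = 20200
  i=9: min(500*4^9, 20200) = 20200

Answer: 500 2000 8000 20200 20200 20200 20200 20200 20200 20200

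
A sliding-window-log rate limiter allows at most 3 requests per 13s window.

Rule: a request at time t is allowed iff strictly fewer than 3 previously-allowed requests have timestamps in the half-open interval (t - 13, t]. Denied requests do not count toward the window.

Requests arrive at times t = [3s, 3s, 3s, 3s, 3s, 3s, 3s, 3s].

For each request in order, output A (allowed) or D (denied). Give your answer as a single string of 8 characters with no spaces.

Answer: AAADDDDD

Derivation:
Tracking allowed requests in the window:
  req#1 t=3s: ALLOW
  req#2 t=3s: ALLOW
  req#3 t=3s: ALLOW
  req#4 t=3s: DENY
  req#5 t=3s: DENY
  req#6 t=3s: DENY
  req#7 t=3s: DENY
  req#8 t=3s: DENY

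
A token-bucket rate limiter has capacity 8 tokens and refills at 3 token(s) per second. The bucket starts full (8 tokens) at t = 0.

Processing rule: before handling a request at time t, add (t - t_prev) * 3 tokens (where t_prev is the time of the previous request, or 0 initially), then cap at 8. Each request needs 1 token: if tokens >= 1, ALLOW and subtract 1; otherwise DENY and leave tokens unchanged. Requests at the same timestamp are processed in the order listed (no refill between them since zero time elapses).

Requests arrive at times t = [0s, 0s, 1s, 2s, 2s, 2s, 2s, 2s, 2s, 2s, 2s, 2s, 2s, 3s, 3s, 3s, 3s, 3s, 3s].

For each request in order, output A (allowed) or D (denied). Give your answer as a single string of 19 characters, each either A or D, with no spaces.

Simulating step by step:
  req#1 t=0s: ALLOW
  req#2 t=0s: ALLOW
  req#3 t=1s: ALLOW
  req#4 t=2s: ALLOW
  req#5 t=2s: ALLOW
  req#6 t=2s: ALLOW
  req#7 t=2s: ALLOW
  req#8 t=2s: ALLOW
  req#9 t=2s: ALLOW
  req#10 t=2s: ALLOW
  req#11 t=2s: ALLOW
  req#12 t=2s: DENY
  req#13 t=2s: DENY
  req#14 t=3s: ALLOW
  req#15 t=3s: ALLOW
  req#16 t=3s: ALLOW
  req#17 t=3s: DENY
  req#18 t=3s: DENY
  req#19 t=3s: DENY

Answer: AAAAAAAAAAADDAAADDD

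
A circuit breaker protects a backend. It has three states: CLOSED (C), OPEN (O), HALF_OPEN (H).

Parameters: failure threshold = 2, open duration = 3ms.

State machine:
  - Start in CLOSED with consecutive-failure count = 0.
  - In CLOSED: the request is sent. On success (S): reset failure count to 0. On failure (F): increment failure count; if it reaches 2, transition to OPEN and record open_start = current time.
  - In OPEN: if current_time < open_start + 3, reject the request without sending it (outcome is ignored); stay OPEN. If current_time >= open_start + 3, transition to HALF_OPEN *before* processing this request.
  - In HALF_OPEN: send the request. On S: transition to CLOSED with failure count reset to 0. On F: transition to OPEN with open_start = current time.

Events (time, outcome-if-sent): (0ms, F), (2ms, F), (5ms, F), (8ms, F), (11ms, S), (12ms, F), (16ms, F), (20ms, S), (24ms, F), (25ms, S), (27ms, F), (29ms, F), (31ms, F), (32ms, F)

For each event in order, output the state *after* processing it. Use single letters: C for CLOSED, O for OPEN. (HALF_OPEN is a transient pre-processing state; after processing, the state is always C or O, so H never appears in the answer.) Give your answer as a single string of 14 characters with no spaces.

State after each event:
  event#1 t=0ms outcome=F: state=CLOSED
  event#2 t=2ms outcome=F: state=OPEN
  event#3 t=5ms outcome=F: state=OPEN
  event#4 t=8ms outcome=F: state=OPEN
  event#5 t=11ms outcome=S: state=CLOSED
  event#6 t=12ms outcome=F: state=CLOSED
  event#7 t=16ms outcome=F: state=OPEN
  event#8 t=20ms outcome=S: state=CLOSED
  event#9 t=24ms outcome=F: state=CLOSED
  event#10 t=25ms outcome=S: state=CLOSED
  event#11 t=27ms outcome=F: state=CLOSED
  event#12 t=29ms outcome=F: state=OPEN
  event#13 t=31ms outcome=F: state=OPEN
  event#14 t=32ms outcome=F: state=OPEN

Answer: COOOCCOCCCCOOO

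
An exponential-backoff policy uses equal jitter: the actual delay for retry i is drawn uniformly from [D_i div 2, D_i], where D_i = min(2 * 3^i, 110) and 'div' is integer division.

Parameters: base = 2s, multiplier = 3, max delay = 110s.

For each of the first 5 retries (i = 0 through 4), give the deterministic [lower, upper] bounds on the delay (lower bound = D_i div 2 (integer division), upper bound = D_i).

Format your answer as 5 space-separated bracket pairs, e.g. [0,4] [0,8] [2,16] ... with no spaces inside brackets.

Answer: [1,2] [3,6] [9,18] [27,54] [55,110]

Derivation:
Computing bounds per retry:
  i=0: D_i=min(2*3^0,110)=2, bounds=[1,2]
  i=1: D_i=min(2*3^1,110)=6, bounds=[3,6]
  i=2: D_i=min(2*3^2,110)=18, bounds=[9,18]
  i=3: D_i=min(2*3^3,110)=54, bounds=[27,54]
  i=4: D_i=min(2*3^4,110)=110, bounds=[55,110]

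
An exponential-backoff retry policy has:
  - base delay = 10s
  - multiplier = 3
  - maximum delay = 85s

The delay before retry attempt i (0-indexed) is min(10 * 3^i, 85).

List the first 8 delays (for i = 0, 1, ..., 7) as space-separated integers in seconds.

Answer: 10 30 85 85 85 85 85 85

Derivation:
Computing each delay:
  i=0: min(10*3^0, 85) = 10
  i=1: min(10*3^1, 85) = 30
  i=2: min(10*3^2, 85) = 85
  i=3: min(10*3^3, 85) = 85
  i=4: min(10*3^4, 85) = 85
  i=5: min(10*3^5, 85) = 85
  i=6: min(10*3^6, 85) = 85
  i=7: min(10*3^7, 85) = 85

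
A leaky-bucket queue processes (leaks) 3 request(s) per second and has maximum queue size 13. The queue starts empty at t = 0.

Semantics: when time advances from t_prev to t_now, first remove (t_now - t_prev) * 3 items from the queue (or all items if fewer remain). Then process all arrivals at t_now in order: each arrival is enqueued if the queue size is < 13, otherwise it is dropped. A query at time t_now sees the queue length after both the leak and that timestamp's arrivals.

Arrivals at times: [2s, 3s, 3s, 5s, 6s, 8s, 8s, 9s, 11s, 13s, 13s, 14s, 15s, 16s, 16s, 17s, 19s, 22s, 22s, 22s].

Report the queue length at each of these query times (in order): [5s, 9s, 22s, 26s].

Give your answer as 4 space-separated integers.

Answer: 1 1 3 0

Derivation:
Queue lengths at query times:
  query t=5s: backlog = 1
  query t=9s: backlog = 1
  query t=22s: backlog = 3
  query t=26s: backlog = 0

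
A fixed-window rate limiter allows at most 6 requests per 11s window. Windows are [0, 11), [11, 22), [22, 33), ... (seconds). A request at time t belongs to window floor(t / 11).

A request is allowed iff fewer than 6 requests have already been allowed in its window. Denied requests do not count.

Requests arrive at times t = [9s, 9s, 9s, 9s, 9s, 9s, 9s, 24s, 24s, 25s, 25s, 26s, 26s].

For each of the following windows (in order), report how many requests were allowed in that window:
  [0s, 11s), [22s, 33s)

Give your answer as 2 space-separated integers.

Answer: 6 6

Derivation:
Processing requests:
  req#1 t=9s (window 0): ALLOW
  req#2 t=9s (window 0): ALLOW
  req#3 t=9s (window 0): ALLOW
  req#4 t=9s (window 0): ALLOW
  req#5 t=9s (window 0): ALLOW
  req#6 t=9s (window 0): ALLOW
  req#7 t=9s (window 0): DENY
  req#8 t=24s (window 2): ALLOW
  req#9 t=24s (window 2): ALLOW
  req#10 t=25s (window 2): ALLOW
  req#11 t=25s (window 2): ALLOW
  req#12 t=26s (window 2): ALLOW
  req#13 t=26s (window 2): ALLOW

Allowed counts by window: 6 6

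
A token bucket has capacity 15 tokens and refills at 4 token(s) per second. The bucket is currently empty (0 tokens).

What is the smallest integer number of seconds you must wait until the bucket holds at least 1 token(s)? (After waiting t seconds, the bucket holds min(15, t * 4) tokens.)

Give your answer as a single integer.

Answer: 1

Derivation:
Need t * 4 >= 1, so t >= 1/4.
Smallest integer t = ceil(1/4) = 1.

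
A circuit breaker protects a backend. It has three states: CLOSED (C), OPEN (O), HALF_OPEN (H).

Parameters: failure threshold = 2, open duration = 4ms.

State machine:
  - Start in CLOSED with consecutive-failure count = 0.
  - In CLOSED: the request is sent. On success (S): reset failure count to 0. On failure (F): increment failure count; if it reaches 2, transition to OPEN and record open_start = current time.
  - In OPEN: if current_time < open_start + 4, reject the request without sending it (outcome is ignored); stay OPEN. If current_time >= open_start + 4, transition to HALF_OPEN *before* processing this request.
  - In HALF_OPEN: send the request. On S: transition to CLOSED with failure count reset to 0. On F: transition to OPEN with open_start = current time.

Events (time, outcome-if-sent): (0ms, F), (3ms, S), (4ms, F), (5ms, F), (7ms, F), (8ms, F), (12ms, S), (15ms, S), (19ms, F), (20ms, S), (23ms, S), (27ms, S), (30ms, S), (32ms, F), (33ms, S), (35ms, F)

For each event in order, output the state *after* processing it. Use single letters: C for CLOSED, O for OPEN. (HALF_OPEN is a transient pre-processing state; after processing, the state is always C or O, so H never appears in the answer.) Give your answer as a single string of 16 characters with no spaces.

Answer: CCCOOOCCCCCCCCCC

Derivation:
State after each event:
  event#1 t=0ms outcome=F: state=CLOSED
  event#2 t=3ms outcome=S: state=CLOSED
  event#3 t=4ms outcome=F: state=CLOSED
  event#4 t=5ms outcome=F: state=OPEN
  event#5 t=7ms outcome=F: state=OPEN
  event#6 t=8ms outcome=F: state=OPEN
  event#7 t=12ms outcome=S: state=CLOSED
  event#8 t=15ms outcome=S: state=CLOSED
  event#9 t=19ms outcome=F: state=CLOSED
  event#10 t=20ms outcome=S: state=CLOSED
  event#11 t=23ms outcome=S: state=CLOSED
  event#12 t=27ms outcome=S: state=CLOSED
  event#13 t=30ms outcome=S: state=CLOSED
  event#14 t=32ms outcome=F: state=CLOSED
  event#15 t=33ms outcome=S: state=CLOSED
  event#16 t=35ms outcome=F: state=CLOSED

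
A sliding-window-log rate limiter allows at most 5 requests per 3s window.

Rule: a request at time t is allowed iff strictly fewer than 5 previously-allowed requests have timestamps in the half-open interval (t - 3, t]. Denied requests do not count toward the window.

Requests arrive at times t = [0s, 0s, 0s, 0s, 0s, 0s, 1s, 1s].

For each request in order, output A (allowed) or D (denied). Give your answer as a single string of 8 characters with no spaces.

Tracking allowed requests in the window:
  req#1 t=0s: ALLOW
  req#2 t=0s: ALLOW
  req#3 t=0s: ALLOW
  req#4 t=0s: ALLOW
  req#5 t=0s: ALLOW
  req#6 t=0s: DENY
  req#7 t=1s: DENY
  req#8 t=1s: DENY

Answer: AAAAADDD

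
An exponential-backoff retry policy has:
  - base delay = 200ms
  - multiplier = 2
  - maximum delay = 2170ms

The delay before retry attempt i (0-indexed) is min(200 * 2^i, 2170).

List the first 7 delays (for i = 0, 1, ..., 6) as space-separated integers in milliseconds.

Answer: 200 400 800 1600 2170 2170 2170

Derivation:
Computing each delay:
  i=0: min(200*2^0, 2170) = 200
  i=1: min(200*2^1, 2170) = 400
  i=2: min(200*2^2, 2170) = 800
  i=3: min(200*2^3, 2170) = 1600
  i=4: min(200*2^4, 2170) = 2170
  i=5: min(200*2^5, 2170) = 2170
  i=6: min(200*2^6, 2170) = 2170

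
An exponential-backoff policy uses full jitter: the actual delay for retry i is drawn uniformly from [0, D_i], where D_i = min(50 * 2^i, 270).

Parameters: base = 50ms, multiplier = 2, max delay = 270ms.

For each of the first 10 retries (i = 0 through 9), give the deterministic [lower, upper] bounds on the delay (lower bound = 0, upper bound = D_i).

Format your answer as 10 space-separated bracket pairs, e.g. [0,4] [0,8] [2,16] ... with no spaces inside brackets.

Computing bounds per retry:
  i=0: D_i=min(50*2^0,270)=50, bounds=[0,50]
  i=1: D_i=min(50*2^1,270)=100, bounds=[0,100]
  i=2: D_i=min(50*2^2,270)=200, bounds=[0,200]
  i=3: D_i=min(50*2^3,270)=270, bounds=[0,270]
  i=4: D_i=min(50*2^4,270)=270, bounds=[0,270]
  i=5: D_i=min(50*2^5,270)=270, bounds=[0,270]
  i=6: D_i=min(50*2^6,270)=270, bounds=[0,270]
  i=7: D_i=min(50*2^7,270)=270, bounds=[0,270]
  i=8: D_i=min(50*2^8,270)=270, bounds=[0,270]
  i=9: D_i=min(50*2^9,270)=270, bounds=[0,270]

Answer: [0,50] [0,100] [0,200] [0,270] [0,270] [0,270] [0,270] [0,270] [0,270] [0,270]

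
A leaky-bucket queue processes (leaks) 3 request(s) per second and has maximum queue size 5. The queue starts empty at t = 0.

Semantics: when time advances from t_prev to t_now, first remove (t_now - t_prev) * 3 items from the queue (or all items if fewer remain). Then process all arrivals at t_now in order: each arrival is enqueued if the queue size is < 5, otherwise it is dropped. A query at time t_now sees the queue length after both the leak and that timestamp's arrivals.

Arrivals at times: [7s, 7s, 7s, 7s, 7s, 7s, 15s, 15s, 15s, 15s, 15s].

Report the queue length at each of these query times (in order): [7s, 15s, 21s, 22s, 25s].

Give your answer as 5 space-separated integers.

Queue lengths at query times:
  query t=7s: backlog = 5
  query t=15s: backlog = 5
  query t=21s: backlog = 0
  query t=22s: backlog = 0
  query t=25s: backlog = 0

Answer: 5 5 0 0 0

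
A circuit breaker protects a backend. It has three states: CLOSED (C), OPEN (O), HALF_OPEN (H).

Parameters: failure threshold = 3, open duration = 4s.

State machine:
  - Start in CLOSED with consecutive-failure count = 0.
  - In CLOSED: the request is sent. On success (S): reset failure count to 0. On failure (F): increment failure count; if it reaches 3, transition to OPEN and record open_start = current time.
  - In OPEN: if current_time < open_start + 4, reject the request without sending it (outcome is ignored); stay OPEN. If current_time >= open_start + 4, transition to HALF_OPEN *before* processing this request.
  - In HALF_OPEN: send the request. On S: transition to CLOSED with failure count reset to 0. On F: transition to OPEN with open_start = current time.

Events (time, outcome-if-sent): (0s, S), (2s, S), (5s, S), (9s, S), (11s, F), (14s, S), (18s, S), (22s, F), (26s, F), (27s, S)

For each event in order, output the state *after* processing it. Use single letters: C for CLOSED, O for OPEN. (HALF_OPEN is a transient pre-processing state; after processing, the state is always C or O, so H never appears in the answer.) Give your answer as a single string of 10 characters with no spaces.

State after each event:
  event#1 t=0s outcome=S: state=CLOSED
  event#2 t=2s outcome=S: state=CLOSED
  event#3 t=5s outcome=S: state=CLOSED
  event#4 t=9s outcome=S: state=CLOSED
  event#5 t=11s outcome=F: state=CLOSED
  event#6 t=14s outcome=S: state=CLOSED
  event#7 t=18s outcome=S: state=CLOSED
  event#8 t=22s outcome=F: state=CLOSED
  event#9 t=26s outcome=F: state=CLOSED
  event#10 t=27s outcome=S: state=CLOSED

Answer: CCCCCCCCCC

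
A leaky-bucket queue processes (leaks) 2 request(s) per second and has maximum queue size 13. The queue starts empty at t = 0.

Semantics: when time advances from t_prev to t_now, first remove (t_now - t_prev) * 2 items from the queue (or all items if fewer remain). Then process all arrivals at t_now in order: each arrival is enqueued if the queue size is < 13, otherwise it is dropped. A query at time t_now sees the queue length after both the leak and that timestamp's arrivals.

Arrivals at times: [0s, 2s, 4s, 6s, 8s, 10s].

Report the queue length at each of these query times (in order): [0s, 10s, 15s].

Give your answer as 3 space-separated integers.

Queue lengths at query times:
  query t=0s: backlog = 1
  query t=10s: backlog = 1
  query t=15s: backlog = 0

Answer: 1 1 0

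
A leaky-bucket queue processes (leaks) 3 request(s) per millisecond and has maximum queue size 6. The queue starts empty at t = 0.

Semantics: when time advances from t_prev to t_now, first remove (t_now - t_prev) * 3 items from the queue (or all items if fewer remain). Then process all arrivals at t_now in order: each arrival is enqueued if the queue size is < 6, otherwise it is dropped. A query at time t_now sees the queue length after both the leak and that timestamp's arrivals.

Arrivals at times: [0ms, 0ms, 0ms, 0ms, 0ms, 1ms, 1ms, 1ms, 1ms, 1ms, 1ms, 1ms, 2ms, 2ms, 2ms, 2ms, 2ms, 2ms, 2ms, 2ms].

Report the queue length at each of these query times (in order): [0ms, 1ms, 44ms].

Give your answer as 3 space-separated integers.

Queue lengths at query times:
  query t=0ms: backlog = 5
  query t=1ms: backlog = 6
  query t=44ms: backlog = 0

Answer: 5 6 0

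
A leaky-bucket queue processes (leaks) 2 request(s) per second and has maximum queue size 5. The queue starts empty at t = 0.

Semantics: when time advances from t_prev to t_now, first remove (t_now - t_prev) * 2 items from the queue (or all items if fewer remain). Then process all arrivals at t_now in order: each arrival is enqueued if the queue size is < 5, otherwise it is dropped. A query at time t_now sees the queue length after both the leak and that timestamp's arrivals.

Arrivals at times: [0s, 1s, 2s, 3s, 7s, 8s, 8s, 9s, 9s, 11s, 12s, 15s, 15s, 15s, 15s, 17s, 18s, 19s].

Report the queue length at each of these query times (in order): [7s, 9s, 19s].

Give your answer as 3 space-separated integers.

Queue lengths at query times:
  query t=7s: backlog = 1
  query t=9s: backlog = 2
  query t=19s: backlog = 1

Answer: 1 2 1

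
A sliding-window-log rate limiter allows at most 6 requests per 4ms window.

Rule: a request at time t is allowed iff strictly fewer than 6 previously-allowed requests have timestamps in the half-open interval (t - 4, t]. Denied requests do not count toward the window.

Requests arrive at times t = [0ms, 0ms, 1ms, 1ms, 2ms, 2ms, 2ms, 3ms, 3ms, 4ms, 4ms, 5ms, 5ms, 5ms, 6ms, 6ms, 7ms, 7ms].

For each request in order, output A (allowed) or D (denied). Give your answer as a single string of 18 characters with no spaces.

Answer: AAAAAADDDAAAADAADD

Derivation:
Tracking allowed requests in the window:
  req#1 t=0ms: ALLOW
  req#2 t=0ms: ALLOW
  req#3 t=1ms: ALLOW
  req#4 t=1ms: ALLOW
  req#5 t=2ms: ALLOW
  req#6 t=2ms: ALLOW
  req#7 t=2ms: DENY
  req#8 t=3ms: DENY
  req#9 t=3ms: DENY
  req#10 t=4ms: ALLOW
  req#11 t=4ms: ALLOW
  req#12 t=5ms: ALLOW
  req#13 t=5ms: ALLOW
  req#14 t=5ms: DENY
  req#15 t=6ms: ALLOW
  req#16 t=6ms: ALLOW
  req#17 t=7ms: DENY
  req#18 t=7ms: DENY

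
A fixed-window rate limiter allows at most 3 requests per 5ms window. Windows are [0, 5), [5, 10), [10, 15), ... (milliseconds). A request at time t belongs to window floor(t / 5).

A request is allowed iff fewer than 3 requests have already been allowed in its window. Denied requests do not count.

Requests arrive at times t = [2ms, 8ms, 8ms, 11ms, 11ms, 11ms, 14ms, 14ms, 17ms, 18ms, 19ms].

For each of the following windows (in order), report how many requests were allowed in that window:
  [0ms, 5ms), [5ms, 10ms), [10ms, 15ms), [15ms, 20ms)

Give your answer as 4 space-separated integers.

Answer: 1 2 3 3

Derivation:
Processing requests:
  req#1 t=2ms (window 0): ALLOW
  req#2 t=8ms (window 1): ALLOW
  req#3 t=8ms (window 1): ALLOW
  req#4 t=11ms (window 2): ALLOW
  req#5 t=11ms (window 2): ALLOW
  req#6 t=11ms (window 2): ALLOW
  req#7 t=14ms (window 2): DENY
  req#8 t=14ms (window 2): DENY
  req#9 t=17ms (window 3): ALLOW
  req#10 t=18ms (window 3): ALLOW
  req#11 t=19ms (window 3): ALLOW

Allowed counts by window: 1 2 3 3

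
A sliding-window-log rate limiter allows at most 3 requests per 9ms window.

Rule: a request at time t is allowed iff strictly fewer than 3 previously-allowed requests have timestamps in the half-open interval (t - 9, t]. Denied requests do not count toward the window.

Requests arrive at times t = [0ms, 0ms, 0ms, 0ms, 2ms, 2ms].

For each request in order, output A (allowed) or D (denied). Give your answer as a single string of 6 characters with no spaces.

Tracking allowed requests in the window:
  req#1 t=0ms: ALLOW
  req#2 t=0ms: ALLOW
  req#3 t=0ms: ALLOW
  req#4 t=0ms: DENY
  req#5 t=2ms: DENY
  req#6 t=2ms: DENY

Answer: AAADDD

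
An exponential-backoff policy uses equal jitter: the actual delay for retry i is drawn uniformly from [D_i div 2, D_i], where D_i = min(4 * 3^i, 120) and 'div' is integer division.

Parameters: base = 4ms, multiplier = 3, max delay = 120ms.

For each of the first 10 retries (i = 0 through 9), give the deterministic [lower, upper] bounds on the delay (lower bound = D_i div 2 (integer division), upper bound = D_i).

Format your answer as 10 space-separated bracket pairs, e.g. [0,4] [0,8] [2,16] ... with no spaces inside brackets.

Answer: [2,4] [6,12] [18,36] [54,108] [60,120] [60,120] [60,120] [60,120] [60,120] [60,120]

Derivation:
Computing bounds per retry:
  i=0: D_i=min(4*3^0,120)=4, bounds=[2,4]
  i=1: D_i=min(4*3^1,120)=12, bounds=[6,12]
  i=2: D_i=min(4*3^2,120)=36, bounds=[18,36]
  i=3: D_i=min(4*3^3,120)=108, bounds=[54,108]
  i=4: D_i=min(4*3^4,120)=120, bounds=[60,120]
  i=5: D_i=min(4*3^5,120)=120, bounds=[60,120]
  i=6: D_i=min(4*3^6,120)=120, bounds=[60,120]
  i=7: D_i=min(4*3^7,120)=120, bounds=[60,120]
  i=8: D_i=min(4*3^8,120)=120, bounds=[60,120]
  i=9: D_i=min(4*3^9,120)=120, bounds=[60,120]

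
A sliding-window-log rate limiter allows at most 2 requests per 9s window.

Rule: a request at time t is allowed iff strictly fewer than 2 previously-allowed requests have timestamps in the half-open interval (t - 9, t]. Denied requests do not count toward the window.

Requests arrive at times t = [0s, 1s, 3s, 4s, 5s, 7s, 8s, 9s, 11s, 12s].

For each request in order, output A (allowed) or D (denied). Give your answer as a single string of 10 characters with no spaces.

Tracking allowed requests in the window:
  req#1 t=0s: ALLOW
  req#2 t=1s: ALLOW
  req#3 t=3s: DENY
  req#4 t=4s: DENY
  req#5 t=5s: DENY
  req#6 t=7s: DENY
  req#7 t=8s: DENY
  req#8 t=9s: ALLOW
  req#9 t=11s: ALLOW
  req#10 t=12s: DENY

Answer: AADDDDDAAD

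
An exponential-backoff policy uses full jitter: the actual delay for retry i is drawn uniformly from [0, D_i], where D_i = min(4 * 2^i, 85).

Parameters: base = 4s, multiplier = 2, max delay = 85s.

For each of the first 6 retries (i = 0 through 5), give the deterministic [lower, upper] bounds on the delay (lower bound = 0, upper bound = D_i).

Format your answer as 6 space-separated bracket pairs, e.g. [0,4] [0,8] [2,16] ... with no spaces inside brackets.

Answer: [0,4] [0,8] [0,16] [0,32] [0,64] [0,85]

Derivation:
Computing bounds per retry:
  i=0: D_i=min(4*2^0,85)=4, bounds=[0,4]
  i=1: D_i=min(4*2^1,85)=8, bounds=[0,8]
  i=2: D_i=min(4*2^2,85)=16, bounds=[0,16]
  i=3: D_i=min(4*2^3,85)=32, bounds=[0,32]
  i=4: D_i=min(4*2^4,85)=64, bounds=[0,64]
  i=5: D_i=min(4*2^5,85)=85, bounds=[0,85]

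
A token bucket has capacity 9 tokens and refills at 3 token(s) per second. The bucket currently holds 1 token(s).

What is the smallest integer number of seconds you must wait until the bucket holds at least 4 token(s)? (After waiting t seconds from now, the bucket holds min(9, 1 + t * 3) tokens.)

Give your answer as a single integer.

Answer: 1

Derivation:
Need 1 + t * 3 >= 4, so t >= 3/3.
Smallest integer t = ceil(3/3) = 1.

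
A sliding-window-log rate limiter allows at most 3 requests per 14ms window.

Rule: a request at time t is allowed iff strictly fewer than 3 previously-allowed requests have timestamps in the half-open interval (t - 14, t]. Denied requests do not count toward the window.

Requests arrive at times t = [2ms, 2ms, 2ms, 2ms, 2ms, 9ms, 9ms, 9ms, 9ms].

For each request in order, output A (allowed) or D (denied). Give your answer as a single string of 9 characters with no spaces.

Tracking allowed requests in the window:
  req#1 t=2ms: ALLOW
  req#2 t=2ms: ALLOW
  req#3 t=2ms: ALLOW
  req#4 t=2ms: DENY
  req#5 t=2ms: DENY
  req#6 t=9ms: DENY
  req#7 t=9ms: DENY
  req#8 t=9ms: DENY
  req#9 t=9ms: DENY

Answer: AAADDDDDD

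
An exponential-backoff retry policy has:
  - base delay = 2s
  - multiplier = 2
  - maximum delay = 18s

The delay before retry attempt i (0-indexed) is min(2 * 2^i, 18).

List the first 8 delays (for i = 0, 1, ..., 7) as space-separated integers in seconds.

Computing each delay:
  i=0: min(2*2^0, 18) = 2
  i=1: min(2*2^1, 18) = 4
  i=2: min(2*2^2, 18) = 8
  i=3: min(2*2^3, 18) = 16
  i=4: min(2*2^4, 18) = 18
  i=5: min(2*2^5, 18) = 18
  i=6: min(2*2^6, 18) = 18
  i=7: min(2*2^7, 18) = 18

Answer: 2 4 8 16 18 18 18 18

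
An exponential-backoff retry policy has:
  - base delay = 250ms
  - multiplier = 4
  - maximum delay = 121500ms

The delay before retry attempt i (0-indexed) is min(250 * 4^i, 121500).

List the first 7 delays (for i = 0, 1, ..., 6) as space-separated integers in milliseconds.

Answer: 250 1000 4000 16000 64000 121500 121500

Derivation:
Computing each delay:
  i=0: min(250*4^0, 121500) = 250
  i=1: min(250*4^1, 121500) = 1000
  i=2: min(250*4^2, 121500) = 4000
  i=3: min(250*4^3, 121500) = 16000
  i=4: min(250*4^4, 121500) = 64000
  i=5: min(250*4^5, 121500) = 121500
  i=6: min(250*4^6, 121500) = 121500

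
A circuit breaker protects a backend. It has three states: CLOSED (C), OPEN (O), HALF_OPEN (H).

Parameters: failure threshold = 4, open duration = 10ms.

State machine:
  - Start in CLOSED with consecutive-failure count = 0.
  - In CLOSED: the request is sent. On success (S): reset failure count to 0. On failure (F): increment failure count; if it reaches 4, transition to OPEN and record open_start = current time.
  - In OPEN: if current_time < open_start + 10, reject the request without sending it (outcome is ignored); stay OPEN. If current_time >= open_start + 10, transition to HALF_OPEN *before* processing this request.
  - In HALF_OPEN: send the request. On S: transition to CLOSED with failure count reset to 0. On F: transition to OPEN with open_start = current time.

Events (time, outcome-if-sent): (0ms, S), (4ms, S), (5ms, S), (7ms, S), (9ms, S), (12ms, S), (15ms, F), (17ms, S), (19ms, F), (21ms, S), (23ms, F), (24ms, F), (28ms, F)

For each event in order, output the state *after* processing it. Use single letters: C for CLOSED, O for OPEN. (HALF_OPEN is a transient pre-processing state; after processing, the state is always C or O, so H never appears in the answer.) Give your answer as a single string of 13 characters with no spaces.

Answer: CCCCCCCCCCCCC

Derivation:
State after each event:
  event#1 t=0ms outcome=S: state=CLOSED
  event#2 t=4ms outcome=S: state=CLOSED
  event#3 t=5ms outcome=S: state=CLOSED
  event#4 t=7ms outcome=S: state=CLOSED
  event#5 t=9ms outcome=S: state=CLOSED
  event#6 t=12ms outcome=S: state=CLOSED
  event#7 t=15ms outcome=F: state=CLOSED
  event#8 t=17ms outcome=S: state=CLOSED
  event#9 t=19ms outcome=F: state=CLOSED
  event#10 t=21ms outcome=S: state=CLOSED
  event#11 t=23ms outcome=F: state=CLOSED
  event#12 t=24ms outcome=F: state=CLOSED
  event#13 t=28ms outcome=F: state=CLOSED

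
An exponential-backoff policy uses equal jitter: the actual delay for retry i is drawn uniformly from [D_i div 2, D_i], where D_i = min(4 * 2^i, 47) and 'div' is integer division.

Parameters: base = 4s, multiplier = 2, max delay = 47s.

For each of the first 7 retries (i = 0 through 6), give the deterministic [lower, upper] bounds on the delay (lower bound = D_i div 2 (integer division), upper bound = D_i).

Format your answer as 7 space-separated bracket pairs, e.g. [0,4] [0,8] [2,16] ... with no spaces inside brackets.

Computing bounds per retry:
  i=0: D_i=min(4*2^0,47)=4, bounds=[2,4]
  i=1: D_i=min(4*2^1,47)=8, bounds=[4,8]
  i=2: D_i=min(4*2^2,47)=16, bounds=[8,16]
  i=3: D_i=min(4*2^3,47)=32, bounds=[16,32]
  i=4: D_i=min(4*2^4,47)=47, bounds=[23,47]
  i=5: D_i=min(4*2^5,47)=47, bounds=[23,47]
  i=6: D_i=min(4*2^6,47)=47, bounds=[23,47]

Answer: [2,4] [4,8] [8,16] [16,32] [23,47] [23,47] [23,47]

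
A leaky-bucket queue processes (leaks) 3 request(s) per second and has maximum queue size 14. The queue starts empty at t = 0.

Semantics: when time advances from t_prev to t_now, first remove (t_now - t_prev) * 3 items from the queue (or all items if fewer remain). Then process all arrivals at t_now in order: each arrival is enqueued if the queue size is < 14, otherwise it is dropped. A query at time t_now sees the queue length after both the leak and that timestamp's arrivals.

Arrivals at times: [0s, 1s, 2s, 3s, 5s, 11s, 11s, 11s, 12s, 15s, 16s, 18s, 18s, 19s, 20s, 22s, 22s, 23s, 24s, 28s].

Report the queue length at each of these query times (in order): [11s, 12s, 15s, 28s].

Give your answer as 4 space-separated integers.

Answer: 3 1 1 1

Derivation:
Queue lengths at query times:
  query t=11s: backlog = 3
  query t=12s: backlog = 1
  query t=15s: backlog = 1
  query t=28s: backlog = 1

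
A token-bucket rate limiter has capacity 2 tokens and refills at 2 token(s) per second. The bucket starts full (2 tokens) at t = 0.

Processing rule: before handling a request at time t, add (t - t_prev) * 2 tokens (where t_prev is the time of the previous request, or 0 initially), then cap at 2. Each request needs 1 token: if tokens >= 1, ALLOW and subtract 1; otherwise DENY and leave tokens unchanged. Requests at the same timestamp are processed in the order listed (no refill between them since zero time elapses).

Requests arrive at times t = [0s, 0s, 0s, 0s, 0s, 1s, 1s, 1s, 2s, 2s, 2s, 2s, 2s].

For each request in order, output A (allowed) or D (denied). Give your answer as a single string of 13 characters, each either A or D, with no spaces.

Answer: AADDDAADAADDD

Derivation:
Simulating step by step:
  req#1 t=0s: ALLOW
  req#2 t=0s: ALLOW
  req#3 t=0s: DENY
  req#4 t=0s: DENY
  req#5 t=0s: DENY
  req#6 t=1s: ALLOW
  req#7 t=1s: ALLOW
  req#8 t=1s: DENY
  req#9 t=2s: ALLOW
  req#10 t=2s: ALLOW
  req#11 t=2s: DENY
  req#12 t=2s: DENY
  req#13 t=2s: DENY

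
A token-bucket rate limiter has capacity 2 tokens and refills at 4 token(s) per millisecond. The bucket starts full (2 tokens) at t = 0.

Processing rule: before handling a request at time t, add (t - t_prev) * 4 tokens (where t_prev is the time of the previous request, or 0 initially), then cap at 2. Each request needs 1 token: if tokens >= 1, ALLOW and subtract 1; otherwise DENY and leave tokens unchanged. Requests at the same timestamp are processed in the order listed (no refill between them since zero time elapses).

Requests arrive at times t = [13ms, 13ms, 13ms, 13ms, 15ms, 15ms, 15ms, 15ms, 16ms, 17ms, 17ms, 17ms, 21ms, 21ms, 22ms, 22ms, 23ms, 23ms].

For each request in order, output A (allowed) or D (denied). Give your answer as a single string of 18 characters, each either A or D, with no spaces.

Simulating step by step:
  req#1 t=13ms: ALLOW
  req#2 t=13ms: ALLOW
  req#3 t=13ms: DENY
  req#4 t=13ms: DENY
  req#5 t=15ms: ALLOW
  req#6 t=15ms: ALLOW
  req#7 t=15ms: DENY
  req#8 t=15ms: DENY
  req#9 t=16ms: ALLOW
  req#10 t=17ms: ALLOW
  req#11 t=17ms: ALLOW
  req#12 t=17ms: DENY
  req#13 t=21ms: ALLOW
  req#14 t=21ms: ALLOW
  req#15 t=22ms: ALLOW
  req#16 t=22ms: ALLOW
  req#17 t=23ms: ALLOW
  req#18 t=23ms: ALLOW

Answer: AADDAADDAAADAAAAAA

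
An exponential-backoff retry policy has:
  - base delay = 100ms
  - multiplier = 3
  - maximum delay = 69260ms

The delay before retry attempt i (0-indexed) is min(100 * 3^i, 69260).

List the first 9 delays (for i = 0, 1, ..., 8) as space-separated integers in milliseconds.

Computing each delay:
  i=0: min(100*3^0, 69260) = 100
  i=1: min(100*3^1, 69260) = 300
  i=2: min(100*3^2, 69260) = 900
  i=3: min(100*3^3, 69260) = 2700
  i=4: min(100*3^4, 69260) = 8100
  i=5: min(100*3^5, 69260) = 24300
  i=6: min(100*3^6, 69260) = 69260
  i=7: min(100*3^7, 69260) = 69260
  i=8: min(100*3^8, 69260) = 69260

Answer: 100 300 900 2700 8100 24300 69260 69260 69260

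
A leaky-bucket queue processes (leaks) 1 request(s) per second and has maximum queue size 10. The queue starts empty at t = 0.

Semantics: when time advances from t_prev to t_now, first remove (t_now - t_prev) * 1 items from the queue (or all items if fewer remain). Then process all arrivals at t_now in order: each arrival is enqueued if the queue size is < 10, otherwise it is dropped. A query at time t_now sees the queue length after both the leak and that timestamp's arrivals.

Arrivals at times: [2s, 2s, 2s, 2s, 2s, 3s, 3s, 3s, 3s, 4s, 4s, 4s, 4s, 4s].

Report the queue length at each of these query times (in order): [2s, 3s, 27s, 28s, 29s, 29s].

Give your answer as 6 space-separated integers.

Queue lengths at query times:
  query t=2s: backlog = 5
  query t=3s: backlog = 8
  query t=27s: backlog = 0
  query t=28s: backlog = 0
  query t=29s: backlog = 0
  query t=29s: backlog = 0

Answer: 5 8 0 0 0 0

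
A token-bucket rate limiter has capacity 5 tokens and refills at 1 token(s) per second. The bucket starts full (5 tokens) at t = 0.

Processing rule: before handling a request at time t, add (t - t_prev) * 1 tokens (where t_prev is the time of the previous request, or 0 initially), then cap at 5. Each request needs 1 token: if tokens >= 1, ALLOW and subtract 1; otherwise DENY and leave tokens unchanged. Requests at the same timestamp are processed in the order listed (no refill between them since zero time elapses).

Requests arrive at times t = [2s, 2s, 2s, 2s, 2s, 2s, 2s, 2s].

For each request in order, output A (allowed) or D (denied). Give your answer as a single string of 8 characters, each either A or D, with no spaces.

Simulating step by step:
  req#1 t=2s: ALLOW
  req#2 t=2s: ALLOW
  req#3 t=2s: ALLOW
  req#4 t=2s: ALLOW
  req#5 t=2s: ALLOW
  req#6 t=2s: DENY
  req#7 t=2s: DENY
  req#8 t=2s: DENY

Answer: AAAAADDD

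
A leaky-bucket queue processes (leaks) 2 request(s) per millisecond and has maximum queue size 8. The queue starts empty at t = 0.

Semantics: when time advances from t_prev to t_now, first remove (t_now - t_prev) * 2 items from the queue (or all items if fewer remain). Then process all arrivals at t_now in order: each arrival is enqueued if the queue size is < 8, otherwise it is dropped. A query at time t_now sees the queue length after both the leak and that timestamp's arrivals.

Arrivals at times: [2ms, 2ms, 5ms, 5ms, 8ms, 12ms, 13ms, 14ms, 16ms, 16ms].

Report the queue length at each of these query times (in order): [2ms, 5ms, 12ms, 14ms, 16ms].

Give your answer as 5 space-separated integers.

Answer: 2 2 1 1 2

Derivation:
Queue lengths at query times:
  query t=2ms: backlog = 2
  query t=5ms: backlog = 2
  query t=12ms: backlog = 1
  query t=14ms: backlog = 1
  query t=16ms: backlog = 2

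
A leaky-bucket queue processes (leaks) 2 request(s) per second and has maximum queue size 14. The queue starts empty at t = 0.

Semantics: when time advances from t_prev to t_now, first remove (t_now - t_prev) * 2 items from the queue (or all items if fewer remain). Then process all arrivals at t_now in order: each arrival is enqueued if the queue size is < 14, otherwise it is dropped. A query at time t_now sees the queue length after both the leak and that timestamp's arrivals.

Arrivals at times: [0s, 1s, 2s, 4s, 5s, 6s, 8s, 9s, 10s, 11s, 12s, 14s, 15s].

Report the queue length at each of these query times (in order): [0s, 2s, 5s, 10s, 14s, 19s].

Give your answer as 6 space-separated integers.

Answer: 1 1 1 1 1 0

Derivation:
Queue lengths at query times:
  query t=0s: backlog = 1
  query t=2s: backlog = 1
  query t=5s: backlog = 1
  query t=10s: backlog = 1
  query t=14s: backlog = 1
  query t=19s: backlog = 0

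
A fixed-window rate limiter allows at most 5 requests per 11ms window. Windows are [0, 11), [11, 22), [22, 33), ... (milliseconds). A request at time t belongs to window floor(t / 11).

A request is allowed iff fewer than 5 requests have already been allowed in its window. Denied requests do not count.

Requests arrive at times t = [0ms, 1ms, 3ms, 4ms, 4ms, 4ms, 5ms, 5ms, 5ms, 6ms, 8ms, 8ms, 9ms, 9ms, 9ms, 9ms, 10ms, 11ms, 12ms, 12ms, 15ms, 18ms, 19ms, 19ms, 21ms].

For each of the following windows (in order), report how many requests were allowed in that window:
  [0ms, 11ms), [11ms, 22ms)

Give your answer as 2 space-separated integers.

Processing requests:
  req#1 t=0ms (window 0): ALLOW
  req#2 t=1ms (window 0): ALLOW
  req#3 t=3ms (window 0): ALLOW
  req#4 t=4ms (window 0): ALLOW
  req#5 t=4ms (window 0): ALLOW
  req#6 t=4ms (window 0): DENY
  req#7 t=5ms (window 0): DENY
  req#8 t=5ms (window 0): DENY
  req#9 t=5ms (window 0): DENY
  req#10 t=6ms (window 0): DENY
  req#11 t=8ms (window 0): DENY
  req#12 t=8ms (window 0): DENY
  req#13 t=9ms (window 0): DENY
  req#14 t=9ms (window 0): DENY
  req#15 t=9ms (window 0): DENY
  req#16 t=9ms (window 0): DENY
  req#17 t=10ms (window 0): DENY
  req#18 t=11ms (window 1): ALLOW
  req#19 t=12ms (window 1): ALLOW
  req#20 t=12ms (window 1): ALLOW
  req#21 t=15ms (window 1): ALLOW
  req#22 t=18ms (window 1): ALLOW
  req#23 t=19ms (window 1): DENY
  req#24 t=19ms (window 1): DENY
  req#25 t=21ms (window 1): DENY

Allowed counts by window: 5 5

Answer: 5 5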